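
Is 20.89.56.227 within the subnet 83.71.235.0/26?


Subnet network: 83.71.235.0
Test IP AND mask: 20.89.56.192
No, 20.89.56.227 is not in 83.71.235.0/26


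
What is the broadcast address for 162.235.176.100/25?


Network: 162.235.176.0/25
Host bits = 7
Set all host bits to 1:
Broadcast: 162.235.176.127


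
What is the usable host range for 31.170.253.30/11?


Network: 31.160.0.0
Broadcast: 31.191.255.255
First usable = network + 1
Last usable = broadcast - 1
Range: 31.160.0.1 to 31.191.255.254


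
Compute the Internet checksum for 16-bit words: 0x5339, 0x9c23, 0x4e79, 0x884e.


Sum all words (with carry folding):
+ 0x5339 = 0x5339
+ 0x9c23 = 0xef5c
+ 0x4e79 = 0x3dd6
+ 0x884e = 0xc624
One's complement: ~0xc624
Checksum = 0x39db


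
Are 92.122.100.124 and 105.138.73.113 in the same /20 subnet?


Mask: 255.255.240.0
92.122.100.124 AND mask = 92.122.96.0
105.138.73.113 AND mask = 105.138.64.0
No, different subnets (92.122.96.0 vs 105.138.64.0)


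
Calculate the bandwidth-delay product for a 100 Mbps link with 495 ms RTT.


BDP = bandwidth * RTT
= 100 Mbps * 495 ms
= 100 * 1e6 * 495 / 1000 bits
= 49500000 bits
= 6187500 bytes
= 6042.4805 KB
BDP = 49500000 bits (6187500 bytes)


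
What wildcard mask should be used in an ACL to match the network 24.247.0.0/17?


Subnet mask: 255.255.128.0
Wildcard = 255.255.255.255 - subnet mask
255 - 255 = 0
255 - 255 = 0
255 - 128 = 127
255 - 0 = 255
Wildcard: 0.0.127.255


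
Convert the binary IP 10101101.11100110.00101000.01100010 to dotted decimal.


10101101 = 173
11100110 = 230
00101000 = 40
01100010 = 98
IP: 173.230.40.98


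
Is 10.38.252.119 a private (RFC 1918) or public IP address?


RFC 1918 private ranges:
  10.0.0.0/8 (10.0.0.0 - 10.255.255.255)
  172.16.0.0/12 (172.16.0.0 - 172.31.255.255)
  192.168.0.0/16 (192.168.0.0 - 192.168.255.255)
Private (in 10.0.0.0/8)


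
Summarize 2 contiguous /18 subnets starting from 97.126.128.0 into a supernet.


Original prefix: /18
Number of subnets: 2 = 2^1
New prefix = 18 - 1 = 17
Supernet: 97.126.128.0/17


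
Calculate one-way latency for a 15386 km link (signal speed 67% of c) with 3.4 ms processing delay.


Speed = 0.67 * 3e5 km/s = 201000 km/s
Propagation delay = 15386 / 201000 = 0.0765 s = 76.5473 ms
Processing delay = 3.4 ms
Total one-way latency = 79.9473 ms


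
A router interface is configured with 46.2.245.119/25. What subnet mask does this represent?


/25 means 25 network bits, 7 host bits
Binary: 11111111111111111111111110000000
Mask: 255.255.255.128


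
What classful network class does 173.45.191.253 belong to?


First octet: 173
Binary: 10101101
10xxxxxx -> Class B (128-191)
Class B, default mask 255.255.0.0 (/16)


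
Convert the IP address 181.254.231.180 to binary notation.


181 = 10110101
254 = 11111110
231 = 11100111
180 = 10110100
Binary: 10110101.11111110.11100111.10110100


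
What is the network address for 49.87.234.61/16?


IP:   00110001.01010111.11101010.00111101
Mask: 11111111.11111111.00000000.00000000
AND operation:
Net:  00110001.01010111.00000000.00000000
Network: 49.87.0.0/16


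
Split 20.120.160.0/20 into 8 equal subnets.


New prefix = 20 + 3 = 23
Each subnet has 512 addresses
  20.120.160.0/23
  20.120.162.0/23
  20.120.164.0/23
  20.120.166.0/23
  20.120.168.0/23
  20.120.170.0/23
  20.120.172.0/23
  20.120.174.0/23
Subnets: 20.120.160.0/23, 20.120.162.0/23, 20.120.164.0/23, 20.120.166.0/23, 20.120.168.0/23, 20.120.170.0/23, 20.120.172.0/23, 20.120.174.0/23


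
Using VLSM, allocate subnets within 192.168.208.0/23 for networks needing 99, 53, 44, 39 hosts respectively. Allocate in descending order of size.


99 hosts -> /25 (126 usable): 192.168.208.0/25
53 hosts -> /26 (62 usable): 192.168.208.128/26
44 hosts -> /26 (62 usable): 192.168.208.192/26
39 hosts -> /26 (62 usable): 192.168.209.0/26
Allocation: 192.168.208.0/25 (99 hosts, 126 usable); 192.168.208.128/26 (53 hosts, 62 usable); 192.168.208.192/26 (44 hosts, 62 usable); 192.168.209.0/26 (39 hosts, 62 usable)


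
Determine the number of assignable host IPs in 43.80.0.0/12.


Host bits = 32 - 12 = 20
Total addresses = 2^20 = 1048576
Usable = total - 2 (network and broadcast)
Usable hosts: 1048574


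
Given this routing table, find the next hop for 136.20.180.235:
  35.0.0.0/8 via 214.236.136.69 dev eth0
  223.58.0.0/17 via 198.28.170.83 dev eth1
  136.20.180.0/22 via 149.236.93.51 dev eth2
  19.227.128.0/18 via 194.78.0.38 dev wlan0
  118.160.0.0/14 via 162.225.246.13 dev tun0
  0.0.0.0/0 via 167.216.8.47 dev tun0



Longest prefix match for 136.20.180.235:
  /8 35.0.0.0: no
  /17 223.58.0.0: no
  /22 136.20.180.0: MATCH
  /18 19.227.128.0: no
  /14 118.160.0.0: no
  /0 0.0.0.0: MATCH
Selected: next-hop 149.236.93.51 via eth2 (matched /22)


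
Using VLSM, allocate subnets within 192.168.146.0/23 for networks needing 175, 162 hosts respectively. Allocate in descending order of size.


175 hosts -> /24 (254 usable): 192.168.146.0/24
162 hosts -> /24 (254 usable): 192.168.147.0/24
Allocation: 192.168.146.0/24 (175 hosts, 254 usable); 192.168.147.0/24 (162 hosts, 254 usable)


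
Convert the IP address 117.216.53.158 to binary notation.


117 = 01110101
216 = 11011000
53 = 00110101
158 = 10011110
Binary: 01110101.11011000.00110101.10011110


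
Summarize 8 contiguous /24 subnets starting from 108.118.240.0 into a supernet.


Original prefix: /24
Number of subnets: 8 = 2^3
New prefix = 24 - 3 = 21
Supernet: 108.118.240.0/21


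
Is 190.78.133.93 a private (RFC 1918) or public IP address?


RFC 1918 private ranges:
  10.0.0.0/8 (10.0.0.0 - 10.255.255.255)
  172.16.0.0/12 (172.16.0.0 - 172.31.255.255)
  192.168.0.0/16 (192.168.0.0 - 192.168.255.255)
Public (not in any RFC 1918 range)


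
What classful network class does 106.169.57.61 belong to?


First octet: 106
Binary: 01101010
0xxxxxxx -> Class A (1-126)
Class A, default mask 255.0.0.0 (/8)


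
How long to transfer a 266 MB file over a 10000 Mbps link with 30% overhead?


Effective throughput = 10000 * (1 - 30/100) = 7000 Mbps
File size in Mb = 266 * 8 = 2128 Mb
Time = 2128 / 7000
Time = 0.304 seconds


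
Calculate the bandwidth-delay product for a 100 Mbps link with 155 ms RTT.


BDP = bandwidth * RTT
= 100 Mbps * 155 ms
= 100 * 1e6 * 155 / 1000 bits
= 15500000 bits
= 1937500 bytes
= 1892.0898 KB
BDP = 15500000 bits (1937500 bytes)


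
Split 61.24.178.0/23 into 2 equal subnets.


New prefix = 23 + 1 = 24
Each subnet has 256 addresses
  61.24.178.0/24
  61.24.179.0/24
Subnets: 61.24.178.0/24, 61.24.179.0/24


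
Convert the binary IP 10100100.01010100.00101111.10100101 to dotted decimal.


10100100 = 164
01010100 = 84
00101111 = 47
10100101 = 165
IP: 164.84.47.165


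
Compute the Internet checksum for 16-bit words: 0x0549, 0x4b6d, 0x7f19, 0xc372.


Sum all words (with carry folding):
+ 0x0549 = 0x0549
+ 0x4b6d = 0x50b6
+ 0x7f19 = 0xcfcf
+ 0xc372 = 0x9342
One's complement: ~0x9342
Checksum = 0x6cbd


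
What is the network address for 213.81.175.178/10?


IP:   11010101.01010001.10101111.10110010
Mask: 11111111.11000000.00000000.00000000
AND operation:
Net:  11010101.01000000.00000000.00000000
Network: 213.64.0.0/10


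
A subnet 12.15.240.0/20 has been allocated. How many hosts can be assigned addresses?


Host bits = 32 - 20 = 12
Total addresses = 2^12 = 4096
Usable = total - 2 (network and broadcast)
Usable hosts: 4094


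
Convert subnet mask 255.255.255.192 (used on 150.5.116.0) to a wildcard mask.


Subnet mask: 255.255.255.192
Wildcard = 255.255.255.255 - subnet mask
255 - 255 = 0
255 - 255 = 0
255 - 255 = 0
255 - 192 = 63
Wildcard: 0.0.0.63


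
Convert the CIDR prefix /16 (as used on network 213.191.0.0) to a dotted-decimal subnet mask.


/16 means 16 network bits, 16 host bits
Binary: 11111111111111110000000000000000
Mask: 255.255.0.0


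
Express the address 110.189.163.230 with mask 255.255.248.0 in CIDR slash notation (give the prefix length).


Binary: 11111111.11111111.11111000.00000000
Count leading 1s
Prefix: /21


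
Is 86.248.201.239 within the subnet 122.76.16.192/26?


Subnet network: 122.76.16.192
Test IP AND mask: 86.248.201.192
No, 86.248.201.239 is not in 122.76.16.192/26


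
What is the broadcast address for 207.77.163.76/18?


Network: 207.77.128.0/18
Host bits = 14
Set all host bits to 1:
Broadcast: 207.77.191.255


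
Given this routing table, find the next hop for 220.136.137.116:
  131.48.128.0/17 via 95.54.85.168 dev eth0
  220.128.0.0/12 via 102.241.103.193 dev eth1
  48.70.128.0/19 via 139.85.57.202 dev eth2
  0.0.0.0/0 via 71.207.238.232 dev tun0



Longest prefix match for 220.136.137.116:
  /17 131.48.128.0: no
  /12 220.128.0.0: MATCH
  /19 48.70.128.0: no
  /0 0.0.0.0: MATCH
Selected: next-hop 102.241.103.193 via eth1 (matched /12)


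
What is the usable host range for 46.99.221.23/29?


Network: 46.99.221.16
Broadcast: 46.99.221.23
First usable = network + 1
Last usable = broadcast - 1
Range: 46.99.221.17 to 46.99.221.22


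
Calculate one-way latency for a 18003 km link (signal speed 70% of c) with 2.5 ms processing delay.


Speed = 0.7 * 3e5 km/s = 210000 km/s
Propagation delay = 18003 / 210000 = 0.0857 s = 85.7286 ms
Processing delay = 2.5 ms
Total one-way latency = 88.2286 ms


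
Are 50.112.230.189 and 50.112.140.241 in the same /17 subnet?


Mask: 255.255.128.0
50.112.230.189 AND mask = 50.112.128.0
50.112.140.241 AND mask = 50.112.128.0
Yes, same subnet (50.112.128.0)


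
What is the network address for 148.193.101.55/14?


IP:   10010100.11000001.01100101.00110111
Mask: 11111111.11111100.00000000.00000000
AND operation:
Net:  10010100.11000000.00000000.00000000
Network: 148.192.0.0/14


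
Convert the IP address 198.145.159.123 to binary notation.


198 = 11000110
145 = 10010001
159 = 10011111
123 = 01111011
Binary: 11000110.10010001.10011111.01111011


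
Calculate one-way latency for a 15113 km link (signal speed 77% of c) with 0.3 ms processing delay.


Speed = 0.77 * 3e5 km/s = 231000 km/s
Propagation delay = 15113 / 231000 = 0.0654 s = 65.4242 ms
Processing delay = 0.3 ms
Total one-way latency = 65.7242 ms


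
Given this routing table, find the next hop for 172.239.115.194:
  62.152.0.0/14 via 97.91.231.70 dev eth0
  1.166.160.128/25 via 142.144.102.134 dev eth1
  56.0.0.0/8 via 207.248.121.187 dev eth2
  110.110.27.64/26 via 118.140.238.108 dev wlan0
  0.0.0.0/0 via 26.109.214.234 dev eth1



Longest prefix match for 172.239.115.194:
  /14 62.152.0.0: no
  /25 1.166.160.128: no
  /8 56.0.0.0: no
  /26 110.110.27.64: no
  /0 0.0.0.0: MATCH
Selected: next-hop 26.109.214.234 via eth1 (matched /0)


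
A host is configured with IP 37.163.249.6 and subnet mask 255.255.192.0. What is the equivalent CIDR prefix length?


Binary: 11111111.11111111.11000000.00000000
Count leading 1s
Prefix: /18


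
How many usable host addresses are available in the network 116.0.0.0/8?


Host bits = 32 - 8 = 24
Total addresses = 2^24 = 16777216
Usable = total - 2 (network and broadcast)
Usable hosts: 16777214


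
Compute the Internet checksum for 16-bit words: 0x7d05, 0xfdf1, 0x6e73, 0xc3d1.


Sum all words (with carry folding):
+ 0x7d05 = 0x7d05
+ 0xfdf1 = 0x7af7
+ 0x6e73 = 0xe96a
+ 0xc3d1 = 0xad3c
One's complement: ~0xad3c
Checksum = 0x52c3


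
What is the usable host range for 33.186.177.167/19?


Network: 33.186.160.0
Broadcast: 33.186.191.255
First usable = network + 1
Last usable = broadcast - 1
Range: 33.186.160.1 to 33.186.191.254


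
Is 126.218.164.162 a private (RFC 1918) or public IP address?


RFC 1918 private ranges:
  10.0.0.0/8 (10.0.0.0 - 10.255.255.255)
  172.16.0.0/12 (172.16.0.0 - 172.31.255.255)
  192.168.0.0/16 (192.168.0.0 - 192.168.255.255)
Public (not in any RFC 1918 range)


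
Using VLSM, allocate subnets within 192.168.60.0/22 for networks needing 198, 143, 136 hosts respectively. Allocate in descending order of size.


198 hosts -> /24 (254 usable): 192.168.60.0/24
143 hosts -> /24 (254 usable): 192.168.61.0/24
136 hosts -> /24 (254 usable): 192.168.62.0/24
Allocation: 192.168.60.0/24 (198 hosts, 254 usable); 192.168.61.0/24 (143 hosts, 254 usable); 192.168.62.0/24 (136 hosts, 254 usable)


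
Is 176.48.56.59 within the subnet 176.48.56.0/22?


Subnet network: 176.48.56.0
Test IP AND mask: 176.48.56.0
Yes, 176.48.56.59 is in 176.48.56.0/22


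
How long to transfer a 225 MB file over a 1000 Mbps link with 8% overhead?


Effective throughput = 1000 * (1 - 8/100) = 920 Mbps
File size in Mb = 225 * 8 = 1800 Mb
Time = 1800 / 920
Time = 1.9565 seconds


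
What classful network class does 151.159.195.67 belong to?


First octet: 151
Binary: 10010111
10xxxxxx -> Class B (128-191)
Class B, default mask 255.255.0.0 (/16)


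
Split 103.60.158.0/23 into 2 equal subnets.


New prefix = 23 + 1 = 24
Each subnet has 256 addresses
  103.60.158.0/24
  103.60.159.0/24
Subnets: 103.60.158.0/24, 103.60.159.0/24


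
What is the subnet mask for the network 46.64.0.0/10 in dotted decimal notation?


/10 means 10 network bits, 22 host bits
Binary: 11111111110000000000000000000000
Mask: 255.192.0.0


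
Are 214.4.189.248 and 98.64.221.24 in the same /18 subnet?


Mask: 255.255.192.0
214.4.189.248 AND mask = 214.4.128.0
98.64.221.24 AND mask = 98.64.192.0
No, different subnets (214.4.128.0 vs 98.64.192.0)


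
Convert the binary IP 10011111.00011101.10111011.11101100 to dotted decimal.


10011111 = 159
00011101 = 29
10111011 = 187
11101100 = 236
IP: 159.29.187.236


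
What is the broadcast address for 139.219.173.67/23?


Network: 139.219.172.0/23
Host bits = 9
Set all host bits to 1:
Broadcast: 139.219.173.255


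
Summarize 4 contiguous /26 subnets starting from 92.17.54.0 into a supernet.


Original prefix: /26
Number of subnets: 4 = 2^2
New prefix = 26 - 2 = 24
Supernet: 92.17.54.0/24


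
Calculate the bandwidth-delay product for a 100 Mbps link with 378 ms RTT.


BDP = bandwidth * RTT
= 100 Mbps * 378 ms
= 100 * 1e6 * 378 / 1000 bits
= 37800000 bits
= 4725000 bytes
= 4614.2578 KB
BDP = 37800000 bits (4725000 bytes)


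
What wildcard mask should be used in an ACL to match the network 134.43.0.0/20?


Subnet mask: 255.255.240.0
Wildcard = 255.255.255.255 - subnet mask
255 - 255 = 0
255 - 255 = 0
255 - 240 = 15
255 - 0 = 255
Wildcard: 0.0.15.255


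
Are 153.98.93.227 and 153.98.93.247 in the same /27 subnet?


Mask: 255.255.255.224
153.98.93.227 AND mask = 153.98.93.224
153.98.93.247 AND mask = 153.98.93.224
Yes, same subnet (153.98.93.224)


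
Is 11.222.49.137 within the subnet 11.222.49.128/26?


Subnet network: 11.222.49.128
Test IP AND mask: 11.222.49.128
Yes, 11.222.49.137 is in 11.222.49.128/26


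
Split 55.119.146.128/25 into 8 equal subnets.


New prefix = 25 + 3 = 28
Each subnet has 16 addresses
  55.119.146.128/28
  55.119.146.144/28
  55.119.146.160/28
  55.119.146.176/28
  55.119.146.192/28
  55.119.146.208/28
  55.119.146.224/28
  55.119.146.240/28
Subnets: 55.119.146.128/28, 55.119.146.144/28, 55.119.146.160/28, 55.119.146.176/28, 55.119.146.192/28, 55.119.146.208/28, 55.119.146.224/28, 55.119.146.240/28


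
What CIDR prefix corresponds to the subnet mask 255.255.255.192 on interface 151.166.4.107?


Binary: 11111111.11111111.11111111.11000000
Count leading 1s
Prefix: /26


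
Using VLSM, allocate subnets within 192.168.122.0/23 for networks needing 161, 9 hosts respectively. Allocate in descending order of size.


161 hosts -> /24 (254 usable): 192.168.122.0/24
9 hosts -> /28 (14 usable): 192.168.123.0/28
Allocation: 192.168.122.0/24 (161 hosts, 254 usable); 192.168.123.0/28 (9 hosts, 14 usable)


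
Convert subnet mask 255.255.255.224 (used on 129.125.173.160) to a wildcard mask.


Subnet mask: 255.255.255.224
Wildcard = 255.255.255.255 - subnet mask
255 - 255 = 0
255 - 255 = 0
255 - 255 = 0
255 - 224 = 31
Wildcard: 0.0.0.31


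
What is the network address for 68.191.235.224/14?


IP:   01000100.10111111.11101011.11100000
Mask: 11111111.11111100.00000000.00000000
AND operation:
Net:  01000100.10111100.00000000.00000000
Network: 68.188.0.0/14


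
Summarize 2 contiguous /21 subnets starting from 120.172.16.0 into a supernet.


Original prefix: /21
Number of subnets: 2 = 2^1
New prefix = 21 - 1 = 20
Supernet: 120.172.16.0/20


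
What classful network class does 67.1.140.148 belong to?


First octet: 67
Binary: 01000011
0xxxxxxx -> Class A (1-126)
Class A, default mask 255.0.0.0 (/8)


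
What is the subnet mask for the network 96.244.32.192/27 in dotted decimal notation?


/27 means 27 network bits, 5 host bits
Binary: 11111111111111111111111111100000
Mask: 255.255.255.224


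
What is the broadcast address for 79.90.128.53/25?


Network: 79.90.128.0/25
Host bits = 7
Set all host bits to 1:
Broadcast: 79.90.128.127


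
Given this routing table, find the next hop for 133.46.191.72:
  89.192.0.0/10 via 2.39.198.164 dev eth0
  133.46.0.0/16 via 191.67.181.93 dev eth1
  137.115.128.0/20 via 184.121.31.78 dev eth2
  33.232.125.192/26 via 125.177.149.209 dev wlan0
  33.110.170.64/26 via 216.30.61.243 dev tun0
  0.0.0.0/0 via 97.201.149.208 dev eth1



Longest prefix match for 133.46.191.72:
  /10 89.192.0.0: no
  /16 133.46.0.0: MATCH
  /20 137.115.128.0: no
  /26 33.232.125.192: no
  /26 33.110.170.64: no
  /0 0.0.0.0: MATCH
Selected: next-hop 191.67.181.93 via eth1 (matched /16)


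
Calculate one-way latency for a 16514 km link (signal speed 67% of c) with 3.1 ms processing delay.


Speed = 0.67 * 3e5 km/s = 201000 km/s
Propagation delay = 16514 / 201000 = 0.0822 s = 82.1592 ms
Processing delay = 3.1 ms
Total one-way latency = 85.2592 ms


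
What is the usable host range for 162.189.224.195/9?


Network: 162.128.0.0
Broadcast: 162.255.255.255
First usable = network + 1
Last usable = broadcast - 1
Range: 162.128.0.1 to 162.255.255.254


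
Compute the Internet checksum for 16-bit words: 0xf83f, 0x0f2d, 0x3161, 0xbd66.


Sum all words (with carry folding):
+ 0xf83f = 0xf83f
+ 0x0f2d = 0x076d
+ 0x3161 = 0x38ce
+ 0xbd66 = 0xf634
One's complement: ~0xf634
Checksum = 0x09cb


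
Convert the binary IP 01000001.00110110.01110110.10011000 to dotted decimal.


01000001 = 65
00110110 = 54
01110110 = 118
10011000 = 152
IP: 65.54.118.152


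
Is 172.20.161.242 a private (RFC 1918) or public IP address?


RFC 1918 private ranges:
  10.0.0.0/8 (10.0.0.0 - 10.255.255.255)
  172.16.0.0/12 (172.16.0.0 - 172.31.255.255)
  192.168.0.0/16 (192.168.0.0 - 192.168.255.255)
Private (in 172.16.0.0/12)


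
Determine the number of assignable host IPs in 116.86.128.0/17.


Host bits = 32 - 17 = 15
Total addresses = 2^15 = 32768
Usable = total - 2 (network and broadcast)
Usable hosts: 32766


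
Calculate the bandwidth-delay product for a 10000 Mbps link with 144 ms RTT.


BDP = bandwidth * RTT
= 10000 Mbps * 144 ms
= 10000 * 1e6 * 144 / 1000 bits
= 1440000000 bits
= 180000000 bytes
= 175781.25 KB
BDP = 1440000000 bits (180000000 bytes)


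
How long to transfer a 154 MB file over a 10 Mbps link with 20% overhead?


Effective throughput = 10 * (1 - 20/100) = 8 Mbps
File size in Mb = 154 * 8 = 1232 Mb
Time = 1232 / 8
Time = 154 seconds


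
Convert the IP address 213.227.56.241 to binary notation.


213 = 11010101
227 = 11100011
56 = 00111000
241 = 11110001
Binary: 11010101.11100011.00111000.11110001


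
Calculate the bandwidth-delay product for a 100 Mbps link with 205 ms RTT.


BDP = bandwidth * RTT
= 100 Mbps * 205 ms
= 100 * 1e6 * 205 / 1000 bits
= 20500000 bits
= 2562500 bytes
= 2502.4414 KB
BDP = 20500000 bits (2562500 bytes)


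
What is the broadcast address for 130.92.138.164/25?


Network: 130.92.138.128/25
Host bits = 7
Set all host bits to 1:
Broadcast: 130.92.138.255


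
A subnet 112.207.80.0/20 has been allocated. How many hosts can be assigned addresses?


Host bits = 32 - 20 = 12
Total addresses = 2^12 = 4096
Usable = total - 2 (network and broadcast)
Usable hosts: 4094


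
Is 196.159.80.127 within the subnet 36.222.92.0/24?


Subnet network: 36.222.92.0
Test IP AND mask: 196.159.80.0
No, 196.159.80.127 is not in 36.222.92.0/24


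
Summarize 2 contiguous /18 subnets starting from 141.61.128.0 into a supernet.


Original prefix: /18
Number of subnets: 2 = 2^1
New prefix = 18 - 1 = 17
Supernet: 141.61.128.0/17


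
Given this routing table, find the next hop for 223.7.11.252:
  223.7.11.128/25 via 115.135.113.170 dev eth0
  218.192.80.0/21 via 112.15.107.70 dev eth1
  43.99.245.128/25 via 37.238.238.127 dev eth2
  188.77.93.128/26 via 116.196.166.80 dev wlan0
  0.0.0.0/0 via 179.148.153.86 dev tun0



Longest prefix match for 223.7.11.252:
  /25 223.7.11.128: MATCH
  /21 218.192.80.0: no
  /25 43.99.245.128: no
  /26 188.77.93.128: no
  /0 0.0.0.0: MATCH
Selected: next-hop 115.135.113.170 via eth0 (matched /25)


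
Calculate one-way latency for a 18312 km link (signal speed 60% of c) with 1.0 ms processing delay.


Speed = 0.6 * 3e5 km/s = 180000 km/s
Propagation delay = 18312 / 180000 = 0.1017 s = 101.7333 ms
Processing delay = 1.0 ms
Total one-way latency = 102.7333 ms


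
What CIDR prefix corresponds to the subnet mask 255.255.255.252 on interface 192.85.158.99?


Binary: 11111111.11111111.11111111.11111100
Count leading 1s
Prefix: /30


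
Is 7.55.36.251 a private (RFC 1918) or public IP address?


RFC 1918 private ranges:
  10.0.0.0/8 (10.0.0.0 - 10.255.255.255)
  172.16.0.0/12 (172.16.0.0 - 172.31.255.255)
  192.168.0.0/16 (192.168.0.0 - 192.168.255.255)
Public (not in any RFC 1918 range)


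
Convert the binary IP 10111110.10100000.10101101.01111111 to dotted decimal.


10111110 = 190
10100000 = 160
10101101 = 173
01111111 = 127
IP: 190.160.173.127


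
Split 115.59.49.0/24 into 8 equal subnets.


New prefix = 24 + 3 = 27
Each subnet has 32 addresses
  115.59.49.0/27
  115.59.49.32/27
  115.59.49.64/27
  115.59.49.96/27
  115.59.49.128/27
  115.59.49.160/27
  115.59.49.192/27
  115.59.49.224/27
Subnets: 115.59.49.0/27, 115.59.49.32/27, 115.59.49.64/27, 115.59.49.96/27, 115.59.49.128/27, 115.59.49.160/27, 115.59.49.192/27, 115.59.49.224/27


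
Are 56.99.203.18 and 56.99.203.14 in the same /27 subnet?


Mask: 255.255.255.224
56.99.203.18 AND mask = 56.99.203.0
56.99.203.14 AND mask = 56.99.203.0
Yes, same subnet (56.99.203.0)


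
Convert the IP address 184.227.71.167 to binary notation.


184 = 10111000
227 = 11100011
71 = 01000111
167 = 10100111
Binary: 10111000.11100011.01000111.10100111


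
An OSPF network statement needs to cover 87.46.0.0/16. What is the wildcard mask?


Subnet mask: 255.255.0.0
Wildcard = 255.255.255.255 - subnet mask
255 - 255 = 0
255 - 255 = 0
255 - 0 = 255
255 - 0 = 255
Wildcard: 0.0.255.255


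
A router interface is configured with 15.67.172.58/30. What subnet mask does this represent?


/30 means 30 network bits, 2 host bits
Binary: 11111111111111111111111111111100
Mask: 255.255.255.252


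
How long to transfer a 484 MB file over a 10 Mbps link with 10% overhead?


Effective throughput = 10 * (1 - 10/100) = 9 Mbps
File size in Mb = 484 * 8 = 3872 Mb
Time = 3872 / 9
Time = 430.2222 seconds


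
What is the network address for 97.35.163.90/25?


IP:   01100001.00100011.10100011.01011010
Mask: 11111111.11111111.11111111.10000000
AND operation:
Net:  01100001.00100011.10100011.00000000
Network: 97.35.163.0/25


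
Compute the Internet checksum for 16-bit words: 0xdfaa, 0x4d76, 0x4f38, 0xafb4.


Sum all words (with carry folding):
+ 0xdfaa = 0xdfaa
+ 0x4d76 = 0x2d21
+ 0x4f38 = 0x7c59
+ 0xafb4 = 0x2c0e
One's complement: ~0x2c0e
Checksum = 0xd3f1


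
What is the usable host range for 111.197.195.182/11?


Network: 111.192.0.0
Broadcast: 111.223.255.255
First usable = network + 1
Last usable = broadcast - 1
Range: 111.192.0.1 to 111.223.255.254


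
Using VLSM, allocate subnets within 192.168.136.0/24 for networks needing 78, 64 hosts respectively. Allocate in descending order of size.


78 hosts -> /25 (126 usable): 192.168.136.0/25
64 hosts -> /25 (126 usable): 192.168.136.128/25
Allocation: 192.168.136.0/25 (78 hosts, 126 usable); 192.168.136.128/25 (64 hosts, 126 usable)


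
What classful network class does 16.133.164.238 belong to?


First octet: 16
Binary: 00010000
0xxxxxxx -> Class A (1-126)
Class A, default mask 255.0.0.0 (/8)


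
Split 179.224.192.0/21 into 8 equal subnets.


New prefix = 21 + 3 = 24
Each subnet has 256 addresses
  179.224.192.0/24
  179.224.193.0/24
  179.224.194.0/24
  179.224.195.0/24
  179.224.196.0/24
  179.224.197.0/24
  179.224.198.0/24
  179.224.199.0/24
Subnets: 179.224.192.0/24, 179.224.193.0/24, 179.224.194.0/24, 179.224.195.0/24, 179.224.196.0/24, 179.224.197.0/24, 179.224.198.0/24, 179.224.199.0/24


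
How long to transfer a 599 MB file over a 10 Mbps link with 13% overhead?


Effective throughput = 10 * (1 - 13/100) = 8.7 Mbps
File size in Mb = 599 * 8 = 4792 Mb
Time = 4792 / 8.7
Time = 550.8046 seconds


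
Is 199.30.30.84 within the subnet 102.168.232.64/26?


Subnet network: 102.168.232.64
Test IP AND mask: 199.30.30.64
No, 199.30.30.84 is not in 102.168.232.64/26


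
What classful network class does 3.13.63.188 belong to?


First octet: 3
Binary: 00000011
0xxxxxxx -> Class A (1-126)
Class A, default mask 255.0.0.0 (/8)


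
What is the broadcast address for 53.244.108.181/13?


Network: 53.240.0.0/13
Host bits = 19
Set all host bits to 1:
Broadcast: 53.247.255.255


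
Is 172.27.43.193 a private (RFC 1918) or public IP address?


RFC 1918 private ranges:
  10.0.0.0/8 (10.0.0.0 - 10.255.255.255)
  172.16.0.0/12 (172.16.0.0 - 172.31.255.255)
  192.168.0.0/16 (192.168.0.0 - 192.168.255.255)
Private (in 172.16.0.0/12)


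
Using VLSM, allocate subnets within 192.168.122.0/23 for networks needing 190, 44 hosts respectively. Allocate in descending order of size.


190 hosts -> /24 (254 usable): 192.168.122.0/24
44 hosts -> /26 (62 usable): 192.168.123.0/26
Allocation: 192.168.122.0/24 (190 hosts, 254 usable); 192.168.123.0/26 (44 hosts, 62 usable)


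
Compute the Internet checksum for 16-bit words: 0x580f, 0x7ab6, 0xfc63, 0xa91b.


Sum all words (with carry folding):
+ 0x580f = 0x580f
+ 0x7ab6 = 0xd2c5
+ 0xfc63 = 0xcf29
+ 0xa91b = 0x7845
One's complement: ~0x7845
Checksum = 0x87ba


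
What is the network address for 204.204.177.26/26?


IP:   11001100.11001100.10110001.00011010
Mask: 11111111.11111111.11111111.11000000
AND operation:
Net:  11001100.11001100.10110001.00000000
Network: 204.204.177.0/26


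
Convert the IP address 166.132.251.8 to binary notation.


166 = 10100110
132 = 10000100
251 = 11111011
8 = 00001000
Binary: 10100110.10000100.11111011.00001000


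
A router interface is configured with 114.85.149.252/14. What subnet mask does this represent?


/14 means 14 network bits, 18 host bits
Binary: 11111111111111000000000000000000
Mask: 255.252.0.0


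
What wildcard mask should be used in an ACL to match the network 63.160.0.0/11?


Subnet mask: 255.224.0.0
Wildcard = 255.255.255.255 - subnet mask
255 - 255 = 0
255 - 224 = 31
255 - 0 = 255
255 - 0 = 255
Wildcard: 0.31.255.255


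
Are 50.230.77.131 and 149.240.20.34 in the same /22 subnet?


Mask: 255.255.252.0
50.230.77.131 AND mask = 50.230.76.0
149.240.20.34 AND mask = 149.240.20.0
No, different subnets (50.230.76.0 vs 149.240.20.0)


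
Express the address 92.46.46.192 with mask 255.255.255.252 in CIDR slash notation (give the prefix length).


Binary: 11111111.11111111.11111111.11111100
Count leading 1s
Prefix: /30


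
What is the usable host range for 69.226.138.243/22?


Network: 69.226.136.0
Broadcast: 69.226.139.255
First usable = network + 1
Last usable = broadcast - 1
Range: 69.226.136.1 to 69.226.139.254


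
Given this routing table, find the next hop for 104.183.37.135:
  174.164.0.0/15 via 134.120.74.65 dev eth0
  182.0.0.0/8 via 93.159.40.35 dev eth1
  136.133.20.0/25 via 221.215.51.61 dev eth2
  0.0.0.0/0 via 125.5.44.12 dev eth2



Longest prefix match for 104.183.37.135:
  /15 174.164.0.0: no
  /8 182.0.0.0: no
  /25 136.133.20.0: no
  /0 0.0.0.0: MATCH
Selected: next-hop 125.5.44.12 via eth2 (matched /0)


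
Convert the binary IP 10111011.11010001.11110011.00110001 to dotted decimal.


10111011 = 187
11010001 = 209
11110011 = 243
00110001 = 49
IP: 187.209.243.49


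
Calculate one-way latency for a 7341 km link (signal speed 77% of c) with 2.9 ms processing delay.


Speed = 0.77 * 3e5 km/s = 231000 km/s
Propagation delay = 7341 / 231000 = 0.0318 s = 31.7792 ms
Processing delay = 2.9 ms
Total one-way latency = 34.6792 ms


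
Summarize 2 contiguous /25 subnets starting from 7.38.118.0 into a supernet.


Original prefix: /25
Number of subnets: 2 = 2^1
New prefix = 25 - 1 = 24
Supernet: 7.38.118.0/24


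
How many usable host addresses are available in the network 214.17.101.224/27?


Host bits = 32 - 27 = 5
Total addresses = 2^5 = 32
Usable = total - 2 (network and broadcast)
Usable hosts: 30


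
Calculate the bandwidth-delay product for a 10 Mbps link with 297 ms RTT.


BDP = bandwidth * RTT
= 10 Mbps * 297 ms
= 10 * 1e6 * 297 / 1000 bits
= 2970000 bits
= 371250 bytes
= 362.5488 KB
BDP = 2970000 bits (371250 bytes)


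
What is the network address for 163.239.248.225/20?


IP:   10100011.11101111.11111000.11100001
Mask: 11111111.11111111.11110000.00000000
AND operation:
Net:  10100011.11101111.11110000.00000000
Network: 163.239.240.0/20


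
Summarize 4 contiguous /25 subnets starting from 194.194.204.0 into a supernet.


Original prefix: /25
Number of subnets: 4 = 2^2
New prefix = 25 - 2 = 23
Supernet: 194.194.204.0/23


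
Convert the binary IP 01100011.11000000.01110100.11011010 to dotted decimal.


01100011 = 99
11000000 = 192
01110100 = 116
11011010 = 218
IP: 99.192.116.218


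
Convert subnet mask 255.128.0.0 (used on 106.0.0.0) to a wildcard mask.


Subnet mask: 255.128.0.0
Wildcard = 255.255.255.255 - subnet mask
255 - 255 = 0
255 - 128 = 127
255 - 0 = 255
255 - 0 = 255
Wildcard: 0.127.255.255


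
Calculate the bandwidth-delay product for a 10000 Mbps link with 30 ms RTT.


BDP = bandwidth * RTT
= 10000 Mbps * 30 ms
= 10000 * 1e6 * 30 / 1000 bits
= 300000000 bits
= 37500000 bytes
= 36621.0938 KB
BDP = 300000000 bits (37500000 bytes)


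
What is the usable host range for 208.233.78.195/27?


Network: 208.233.78.192
Broadcast: 208.233.78.223
First usable = network + 1
Last usable = broadcast - 1
Range: 208.233.78.193 to 208.233.78.222


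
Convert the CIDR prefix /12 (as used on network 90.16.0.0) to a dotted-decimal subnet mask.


/12 means 12 network bits, 20 host bits
Binary: 11111111111100000000000000000000
Mask: 255.240.0.0


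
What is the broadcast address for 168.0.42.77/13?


Network: 168.0.0.0/13
Host bits = 19
Set all host bits to 1:
Broadcast: 168.7.255.255


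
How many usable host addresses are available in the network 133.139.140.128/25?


Host bits = 32 - 25 = 7
Total addresses = 2^7 = 128
Usable = total - 2 (network and broadcast)
Usable hosts: 126


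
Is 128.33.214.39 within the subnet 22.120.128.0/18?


Subnet network: 22.120.128.0
Test IP AND mask: 128.33.192.0
No, 128.33.214.39 is not in 22.120.128.0/18


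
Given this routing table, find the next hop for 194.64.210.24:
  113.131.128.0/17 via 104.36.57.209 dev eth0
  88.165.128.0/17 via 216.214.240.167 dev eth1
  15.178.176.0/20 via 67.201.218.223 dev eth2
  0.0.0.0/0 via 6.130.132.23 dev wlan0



Longest prefix match for 194.64.210.24:
  /17 113.131.128.0: no
  /17 88.165.128.0: no
  /20 15.178.176.0: no
  /0 0.0.0.0: MATCH
Selected: next-hop 6.130.132.23 via wlan0 (matched /0)


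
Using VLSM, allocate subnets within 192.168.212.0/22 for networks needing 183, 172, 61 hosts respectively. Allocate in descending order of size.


183 hosts -> /24 (254 usable): 192.168.212.0/24
172 hosts -> /24 (254 usable): 192.168.213.0/24
61 hosts -> /26 (62 usable): 192.168.214.0/26
Allocation: 192.168.212.0/24 (183 hosts, 254 usable); 192.168.213.0/24 (172 hosts, 254 usable); 192.168.214.0/26 (61 hosts, 62 usable)


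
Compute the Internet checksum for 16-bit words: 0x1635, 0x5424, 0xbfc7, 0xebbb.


Sum all words (with carry folding):
+ 0x1635 = 0x1635
+ 0x5424 = 0x6a59
+ 0xbfc7 = 0x2a21
+ 0xebbb = 0x15dd
One's complement: ~0x15dd
Checksum = 0xea22


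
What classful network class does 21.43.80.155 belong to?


First octet: 21
Binary: 00010101
0xxxxxxx -> Class A (1-126)
Class A, default mask 255.0.0.0 (/8)


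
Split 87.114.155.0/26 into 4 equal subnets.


New prefix = 26 + 2 = 28
Each subnet has 16 addresses
  87.114.155.0/28
  87.114.155.16/28
  87.114.155.32/28
  87.114.155.48/28
Subnets: 87.114.155.0/28, 87.114.155.16/28, 87.114.155.32/28, 87.114.155.48/28


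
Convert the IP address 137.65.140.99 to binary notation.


137 = 10001001
65 = 01000001
140 = 10001100
99 = 01100011
Binary: 10001001.01000001.10001100.01100011


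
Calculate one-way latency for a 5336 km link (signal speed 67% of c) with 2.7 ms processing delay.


Speed = 0.67 * 3e5 km/s = 201000 km/s
Propagation delay = 5336 / 201000 = 0.0265 s = 26.5473 ms
Processing delay = 2.7 ms
Total one-way latency = 29.2473 ms


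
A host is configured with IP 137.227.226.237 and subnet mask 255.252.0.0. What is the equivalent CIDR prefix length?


Binary: 11111111.11111100.00000000.00000000
Count leading 1s
Prefix: /14


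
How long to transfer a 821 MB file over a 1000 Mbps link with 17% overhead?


Effective throughput = 1000 * (1 - 17/100) = 830 Mbps
File size in Mb = 821 * 8 = 6568 Mb
Time = 6568 / 830
Time = 7.9133 seconds


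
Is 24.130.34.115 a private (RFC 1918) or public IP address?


RFC 1918 private ranges:
  10.0.0.0/8 (10.0.0.0 - 10.255.255.255)
  172.16.0.0/12 (172.16.0.0 - 172.31.255.255)
  192.168.0.0/16 (192.168.0.0 - 192.168.255.255)
Public (not in any RFC 1918 range)


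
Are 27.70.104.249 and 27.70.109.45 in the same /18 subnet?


Mask: 255.255.192.0
27.70.104.249 AND mask = 27.70.64.0
27.70.109.45 AND mask = 27.70.64.0
Yes, same subnet (27.70.64.0)


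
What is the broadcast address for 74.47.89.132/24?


Network: 74.47.89.0/24
Host bits = 8
Set all host bits to 1:
Broadcast: 74.47.89.255


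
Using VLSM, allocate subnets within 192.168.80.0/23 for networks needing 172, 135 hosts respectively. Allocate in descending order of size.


172 hosts -> /24 (254 usable): 192.168.80.0/24
135 hosts -> /24 (254 usable): 192.168.81.0/24
Allocation: 192.168.80.0/24 (172 hosts, 254 usable); 192.168.81.0/24 (135 hosts, 254 usable)


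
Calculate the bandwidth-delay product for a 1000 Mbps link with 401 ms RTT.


BDP = bandwidth * RTT
= 1000 Mbps * 401 ms
= 1000 * 1e6 * 401 / 1000 bits
= 401000000 bits
= 50125000 bytes
= 48950.1953 KB
BDP = 401000000 bits (50125000 bytes)


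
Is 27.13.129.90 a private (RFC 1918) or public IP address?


RFC 1918 private ranges:
  10.0.0.0/8 (10.0.0.0 - 10.255.255.255)
  172.16.0.0/12 (172.16.0.0 - 172.31.255.255)
  192.168.0.0/16 (192.168.0.0 - 192.168.255.255)
Public (not in any RFC 1918 range)


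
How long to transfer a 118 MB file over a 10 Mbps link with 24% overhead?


Effective throughput = 10 * (1 - 24/100) = 7.6 Mbps
File size in Mb = 118 * 8 = 944 Mb
Time = 944 / 7.6
Time = 124.2105 seconds


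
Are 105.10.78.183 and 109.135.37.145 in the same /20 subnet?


Mask: 255.255.240.0
105.10.78.183 AND mask = 105.10.64.0
109.135.37.145 AND mask = 109.135.32.0
No, different subnets (105.10.64.0 vs 109.135.32.0)


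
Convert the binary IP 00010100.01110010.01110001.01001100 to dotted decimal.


00010100 = 20
01110010 = 114
01110001 = 113
01001100 = 76
IP: 20.114.113.76


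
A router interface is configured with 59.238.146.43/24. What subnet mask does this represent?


/24 means 24 network bits, 8 host bits
Binary: 11111111111111111111111100000000
Mask: 255.255.255.0


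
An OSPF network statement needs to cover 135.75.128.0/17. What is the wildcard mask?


Subnet mask: 255.255.128.0
Wildcard = 255.255.255.255 - subnet mask
255 - 255 = 0
255 - 255 = 0
255 - 128 = 127
255 - 0 = 255
Wildcard: 0.0.127.255


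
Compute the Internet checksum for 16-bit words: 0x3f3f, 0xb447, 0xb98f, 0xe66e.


Sum all words (with carry folding):
+ 0x3f3f = 0x3f3f
+ 0xb447 = 0xf386
+ 0xb98f = 0xad16
+ 0xe66e = 0x9385
One's complement: ~0x9385
Checksum = 0x6c7a


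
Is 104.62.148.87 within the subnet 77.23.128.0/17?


Subnet network: 77.23.128.0
Test IP AND mask: 104.62.128.0
No, 104.62.148.87 is not in 77.23.128.0/17


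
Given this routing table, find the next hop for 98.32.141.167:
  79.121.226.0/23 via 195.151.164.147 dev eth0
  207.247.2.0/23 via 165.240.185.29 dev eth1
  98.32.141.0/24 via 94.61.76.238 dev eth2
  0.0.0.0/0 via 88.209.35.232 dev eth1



Longest prefix match for 98.32.141.167:
  /23 79.121.226.0: no
  /23 207.247.2.0: no
  /24 98.32.141.0: MATCH
  /0 0.0.0.0: MATCH
Selected: next-hop 94.61.76.238 via eth2 (matched /24)


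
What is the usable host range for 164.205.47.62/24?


Network: 164.205.47.0
Broadcast: 164.205.47.255
First usable = network + 1
Last usable = broadcast - 1
Range: 164.205.47.1 to 164.205.47.254


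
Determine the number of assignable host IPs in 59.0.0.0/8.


Host bits = 32 - 8 = 24
Total addresses = 2^24 = 16777216
Usable = total - 2 (network and broadcast)
Usable hosts: 16777214


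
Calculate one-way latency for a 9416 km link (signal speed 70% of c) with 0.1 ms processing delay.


Speed = 0.7 * 3e5 km/s = 210000 km/s
Propagation delay = 9416 / 210000 = 0.0448 s = 44.8381 ms
Processing delay = 0.1 ms
Total one-way latency = 44.9381 ms


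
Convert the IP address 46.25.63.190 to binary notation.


46 = 00101110
25 = 00011001
63 = 00111111
190 = 10111110
Binary: 00101110.00011001.00111111.10111110


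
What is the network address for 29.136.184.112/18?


IP:   00011101.10001000.10111000.01110000
Mask: 11111111.11111111.11000000.00000000
AND operation:
Net:  00011101.10001000.10000000.00000000
Network: 29.136.128.0/18


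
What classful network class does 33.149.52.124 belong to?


First octet: 33
Binary: 00100001
0xxxxxxx -> Class A (1-126)
Class A, default mask 255.0.0.0 (/8)


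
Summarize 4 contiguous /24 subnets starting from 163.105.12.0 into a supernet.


Original prefix: /24
Number of subnets: 4 = 2^2
New prefix = 24 - 2 = 22
Supernet: 163.105.12.0/22


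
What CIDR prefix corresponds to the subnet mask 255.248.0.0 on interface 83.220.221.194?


Binary: 11111111.11111000.00000000.00000000
Count leading 1s
Prefix: /13


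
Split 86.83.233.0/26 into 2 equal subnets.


New prefix = 26 + 1 = 27
Each subnet has 32 addresses
  86.83.233.0/27
  86.83.233.32/27
Subnets: 86.83.233.0/27, 86.83.233.32/27


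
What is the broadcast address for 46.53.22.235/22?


Network: 46.53.20.0/22
Host bits = 10
Set all host bits to 1:
Broadcast: 46.53.23.255


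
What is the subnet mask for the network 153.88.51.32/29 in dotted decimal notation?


/29 means 29 network bits, 3 host bits
Binary: 11111111111111111111111111111000
Mask: 255.255.255.248


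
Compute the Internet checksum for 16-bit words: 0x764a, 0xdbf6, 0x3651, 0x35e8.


Sum all words (with carry folding):
+ 0x764a = 0x764a
+ 0xdbf6 = 0x5241
+ 0x3651 = 0x8892
+ 0x35e8 = 0xbe7a
One's complement: ~0xbe7a
Checksum = 0x4185


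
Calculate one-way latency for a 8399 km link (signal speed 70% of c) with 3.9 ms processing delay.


Speed = 0.7 * 3e5 km/s = 210000 km/s
Propagation delay = 8399 / 210000 = 0.04 s = 39.9952 ms
Processing delay = 3.9 ms
Total one-way latency = 43.8952 ms
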